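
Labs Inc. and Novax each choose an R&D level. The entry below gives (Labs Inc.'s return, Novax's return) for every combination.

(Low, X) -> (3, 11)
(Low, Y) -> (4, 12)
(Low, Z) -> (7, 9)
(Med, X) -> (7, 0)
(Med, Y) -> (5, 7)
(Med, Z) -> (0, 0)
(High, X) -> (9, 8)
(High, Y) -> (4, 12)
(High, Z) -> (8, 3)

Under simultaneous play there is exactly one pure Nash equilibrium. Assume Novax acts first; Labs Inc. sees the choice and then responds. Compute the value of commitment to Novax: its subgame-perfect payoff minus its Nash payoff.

1

Work backward from Labs Inc.'s decision.
- X: Labs Inc. compares 3, 7, 9 and picks High; Novax would get 8.
- Y: Labs Inc. compares 4, 5, 4 and picks Med; Novax would get 7.
- Z: Labs Inc. compares 7, 0, 8 and picks High; Novax would get 3.
Among 8, 7, 3, the best is 8 at X. Subgame-perfect outcome: (High, X) with payoffs (9, 8).
For the simultaneous game, intersect best replies.
Labs Inc.'s best replies: X→High; Y→Med; Z→High.
Novax's best replies: Low→Y; Med→Y; High→Y.
Only (Med, Y) has each player best-responding; Nash payoffs (5, 7).
Novax's commitment gain: 8 − 7 = 1.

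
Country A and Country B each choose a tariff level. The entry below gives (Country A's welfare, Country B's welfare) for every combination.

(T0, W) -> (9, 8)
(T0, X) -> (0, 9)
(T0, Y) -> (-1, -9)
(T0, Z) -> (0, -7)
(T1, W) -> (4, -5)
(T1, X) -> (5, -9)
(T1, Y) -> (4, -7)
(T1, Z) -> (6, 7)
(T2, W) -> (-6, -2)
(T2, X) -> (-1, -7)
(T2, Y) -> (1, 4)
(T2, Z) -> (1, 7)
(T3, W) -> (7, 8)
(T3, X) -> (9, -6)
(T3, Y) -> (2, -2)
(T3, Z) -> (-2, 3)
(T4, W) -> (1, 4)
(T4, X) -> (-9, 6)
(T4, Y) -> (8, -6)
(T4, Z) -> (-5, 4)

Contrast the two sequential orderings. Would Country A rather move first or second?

If Country A leads: Country B's best replies are T0→X, T1→Z, T2→Z, T3→W, T4→X; Country A's induced payoffs 0, 6, 1, 7, -9; outcome (T3, W), payoffs (7, 8).
If Country B leads: Country A's best replies are W→T0, X→T3, Y→T4, Z→T1; Country B's induced payoffs 8, -6, -6, 7; outcome (T0, W), payoffs (9, 8).
Country A gets 7 moving first and 9 moving second, so Country A prefers to move second.

second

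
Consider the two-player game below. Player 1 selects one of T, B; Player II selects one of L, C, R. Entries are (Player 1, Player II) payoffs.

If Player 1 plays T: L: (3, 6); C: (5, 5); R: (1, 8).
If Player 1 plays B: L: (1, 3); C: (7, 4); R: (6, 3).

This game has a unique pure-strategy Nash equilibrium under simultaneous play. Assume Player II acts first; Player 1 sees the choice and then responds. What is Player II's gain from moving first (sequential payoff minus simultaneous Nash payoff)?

2

Solve by backward induction (Player II leads).
- L: BR = T, leader payoff 6.
- C: BR = B, leader payoff 4.
- R: BR = B, leader payoff 3.
Among 6, 4, 3, the best is 6 at L. Subgame-perfect outcome: (T, L) with payoffs (3, 6).
For the simultaneous game, intersect best replies.
Player 1's best replies: L→T; C→B; R→B.
Player II's best replies: T→R; B→C.
The unique mutual best reply is (B, C), giving (7, 4).
Player II's commitment gain: 6 − 4 = 2.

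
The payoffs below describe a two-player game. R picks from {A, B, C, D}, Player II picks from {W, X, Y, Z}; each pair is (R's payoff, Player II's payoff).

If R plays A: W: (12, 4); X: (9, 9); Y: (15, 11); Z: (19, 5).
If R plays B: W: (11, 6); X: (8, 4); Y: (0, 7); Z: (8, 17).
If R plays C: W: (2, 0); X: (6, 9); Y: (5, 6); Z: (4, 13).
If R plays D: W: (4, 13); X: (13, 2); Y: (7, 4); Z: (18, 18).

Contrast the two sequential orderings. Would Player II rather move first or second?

second

If R leads: Player II's best replies are A→Y, B→Z, C→Z, D→Z; R's induced payoffs 15, 8, 4, 18; outcome (D, Z), payoffs (18, 18).
If Player II leads: R's best replies are W→A, X→D, Y→A, Z→A; Player II's induced payoffs 4, 2, 11, 5; outcome (A, Y), payoffs (15, 11).
Player II gets 11 moving first and 18 moving second, so Player II prefers to move second.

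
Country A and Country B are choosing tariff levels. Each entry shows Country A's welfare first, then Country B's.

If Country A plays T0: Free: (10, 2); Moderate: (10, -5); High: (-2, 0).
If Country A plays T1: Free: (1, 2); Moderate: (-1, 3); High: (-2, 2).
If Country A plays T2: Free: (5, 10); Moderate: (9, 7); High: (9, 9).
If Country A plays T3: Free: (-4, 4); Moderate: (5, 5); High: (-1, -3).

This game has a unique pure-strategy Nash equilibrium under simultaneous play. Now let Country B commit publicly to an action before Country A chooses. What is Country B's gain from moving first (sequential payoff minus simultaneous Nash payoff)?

7

Backward induction with Country B moving first.
- Free: Country A compares 10, 1, 5, -4 and picks T0; Country B would get 2.
- Moderate: Country A compares 10, -1, 9, 5 and picks T0; Country B would get -5.
- High: Country A compares -2, -2, 9, -1 and picks T2; Country B would get 9.
Country B's induced payoffs are 2, -5, 9, so Country B commits to High. Subgame-perfect outcome: (T2, High) with payoffs (9, 9).
For the simultaneous game, intersect best replies.
Country A's best replies: Free→T0; Moderate→T0; High→T2.
Country B's best replies: T0→Free; T1→Moderate; T2→Free; T3→Moderate.
The unique mutual best reply is (T0, Free), giving (10, 2).
Country B's commitment gain: 9 − 2 = 7.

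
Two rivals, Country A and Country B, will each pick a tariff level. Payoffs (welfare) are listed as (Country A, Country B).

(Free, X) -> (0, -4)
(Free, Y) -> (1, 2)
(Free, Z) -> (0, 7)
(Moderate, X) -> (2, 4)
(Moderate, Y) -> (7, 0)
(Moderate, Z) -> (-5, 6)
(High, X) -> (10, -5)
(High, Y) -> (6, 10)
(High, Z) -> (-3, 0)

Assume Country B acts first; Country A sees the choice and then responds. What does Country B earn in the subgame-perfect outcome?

7

Solve by backward induction (Country B leads).
- X: Country A compares 0, 2, 10 and picks High; Country B would get -5.
- Y: Country A compares 1, 7, 6 and picks Moderate; Country B would get 0.
- Z: Country A compares 0, -5, -3 and picks Free; Country B would get 7.
Maximizing over -5, 0, 7, Country B chooses Z. Subgame-perfect outcome: (Free, Z) with payoffs (0, 7).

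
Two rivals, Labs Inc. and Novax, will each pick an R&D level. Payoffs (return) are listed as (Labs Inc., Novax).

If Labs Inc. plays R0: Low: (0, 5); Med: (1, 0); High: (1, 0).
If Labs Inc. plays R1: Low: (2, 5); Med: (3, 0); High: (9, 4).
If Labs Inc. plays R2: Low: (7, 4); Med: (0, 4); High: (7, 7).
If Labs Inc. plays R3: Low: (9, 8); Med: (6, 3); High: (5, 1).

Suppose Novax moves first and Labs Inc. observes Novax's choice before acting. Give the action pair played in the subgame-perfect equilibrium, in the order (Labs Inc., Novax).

Solve by backward induction (Novax leads).
- Low: Labs Inc. compares 0, 2, 7, 9 and picks R3; Novax would get 8.
- Med: Labs Inc. compares 1, 3, 0, 6 and picks R3; Novax would get 3.
- High: Labs Inc. compares 1, 9, 7, 5 and picks R1; Novax would get 4.
Novax's induced payoffs are 8, 3, 4, so Novax commits to Low. Subgame-perfect outcome: (R3, Low) with payoffs (9, 8).

(R3, Low)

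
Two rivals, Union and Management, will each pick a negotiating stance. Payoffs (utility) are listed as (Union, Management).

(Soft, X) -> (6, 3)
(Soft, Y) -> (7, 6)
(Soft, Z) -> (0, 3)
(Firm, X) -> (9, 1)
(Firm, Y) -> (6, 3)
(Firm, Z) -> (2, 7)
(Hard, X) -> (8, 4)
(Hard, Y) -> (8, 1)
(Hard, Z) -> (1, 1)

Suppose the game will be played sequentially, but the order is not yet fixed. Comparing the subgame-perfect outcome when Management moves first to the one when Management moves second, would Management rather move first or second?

first

If Union leads: Management's best replies are Soft→Y, Firm→Z, Hard→X; Union's induced payoffs 7, 2, 8; outcome (Hard, X), payoffs (8, 4).
If Management leads: Union's best replies are X→Firm, Y→Hard, Z→Firm; Management's induced payoffs 1, 1, 7; outcome (Firm, Z), payoffs (2, 7).
Management gets 7 moving first and 4 moving second, so Management prefers to move first.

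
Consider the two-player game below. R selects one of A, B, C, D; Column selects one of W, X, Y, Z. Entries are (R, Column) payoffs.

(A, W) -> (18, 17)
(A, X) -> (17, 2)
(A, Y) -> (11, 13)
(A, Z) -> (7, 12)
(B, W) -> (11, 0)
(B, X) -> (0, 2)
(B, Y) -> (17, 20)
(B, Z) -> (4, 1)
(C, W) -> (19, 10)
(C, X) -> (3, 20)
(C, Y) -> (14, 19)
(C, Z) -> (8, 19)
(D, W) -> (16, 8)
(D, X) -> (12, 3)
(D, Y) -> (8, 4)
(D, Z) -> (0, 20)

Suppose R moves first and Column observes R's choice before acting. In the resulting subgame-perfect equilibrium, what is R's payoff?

Work backward from Column's decision.
- A: BR = W, leader payoff 18.
- B: BR = Y, leader payoff 17.
- C: BR = X, leader payoff 3.
- D: BR = Z, leader payoff 0.
Among 18, 17, 3, 0, the best is 18 at A. Subgame-perfect outcome: (A, W) with payoffs (18, 17).

18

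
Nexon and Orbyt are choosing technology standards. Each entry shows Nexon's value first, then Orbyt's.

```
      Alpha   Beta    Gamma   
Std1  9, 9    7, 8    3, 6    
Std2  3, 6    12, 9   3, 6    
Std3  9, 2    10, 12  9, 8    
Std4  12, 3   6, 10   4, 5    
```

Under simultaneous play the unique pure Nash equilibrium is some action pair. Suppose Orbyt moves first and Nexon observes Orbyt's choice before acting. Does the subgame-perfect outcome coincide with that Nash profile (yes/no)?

yes

Solve by backward induction (Orbyt leads).
- Alpha → Nexon plays Std4 (best of 9, 3, 9, 12); Orbyt gets 3.
- Beta → Nexon plays Std2 (best of 7, 12, 10, 6); Orbyt gets 9.
- Gamma → Nexon plays Std3 (best of 3, 3, 9, 4); Orbyt gets 8.
Among 3, 9, 8, the best is 9 at Beta. Subgame-perfect outcome: (Std2, Beta) with payoffs (12, 9).
For the simultaneous game, intersect best replies.
Nexon's best replies: Alpha→Std4; Beta→Std2; Gamma→Std3.
Orbyt's best replies: Std1→Alpha; Std2→Beta; Std3→Beta; Std4→Beta.
The unique mutual best reply is (Std2, Beta), giving (12, 9).
Sequential outcome (Std2, Beta) coincides with the Nash profile (Std2, Beta).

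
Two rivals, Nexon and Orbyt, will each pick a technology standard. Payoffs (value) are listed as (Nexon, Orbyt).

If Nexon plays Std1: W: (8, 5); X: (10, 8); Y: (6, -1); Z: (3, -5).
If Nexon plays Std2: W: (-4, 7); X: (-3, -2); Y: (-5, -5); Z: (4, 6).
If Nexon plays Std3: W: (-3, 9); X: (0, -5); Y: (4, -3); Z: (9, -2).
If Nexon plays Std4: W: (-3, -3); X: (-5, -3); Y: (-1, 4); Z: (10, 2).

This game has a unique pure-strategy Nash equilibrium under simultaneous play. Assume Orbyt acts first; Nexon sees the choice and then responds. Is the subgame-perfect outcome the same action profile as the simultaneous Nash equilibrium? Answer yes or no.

Nexon best-responds to each possible Orbyt move:
- W → Nexon plays Std1 (best of 8, -4, -3, -3); Orbyt gets 5.
- X → Nexon plays Std1 (best of 10, -3, 0, -5); Orbyt gets 8.
- Y → Nexon plays Std1 (best of 6, -5, 4, -1); Orbyt gets -1.
- Z → Nexon plays Std4 (best of 3, 4, 9, 10); Orbyt gets 2.
Maximizing over 5, 8, -1, 2, Orbyt chooses X. Subgame-perfect outcome: (Std1, X) with payoffs (10, 8).
Now find the simultaneous Nash equilibrium.
Nexon's best replies: W→Std1; X→Std1; Y→Std1; Z→Std4.
Orbyt's best replies: Std1→X; Std2→W; Std3→W; Std4→Y.
Only (Std1, X) has each player best-responding; Nash payoffs (10, 8).
Sequential outcome (Std1, X) coincides with the Nash profile (Std1, X).

yes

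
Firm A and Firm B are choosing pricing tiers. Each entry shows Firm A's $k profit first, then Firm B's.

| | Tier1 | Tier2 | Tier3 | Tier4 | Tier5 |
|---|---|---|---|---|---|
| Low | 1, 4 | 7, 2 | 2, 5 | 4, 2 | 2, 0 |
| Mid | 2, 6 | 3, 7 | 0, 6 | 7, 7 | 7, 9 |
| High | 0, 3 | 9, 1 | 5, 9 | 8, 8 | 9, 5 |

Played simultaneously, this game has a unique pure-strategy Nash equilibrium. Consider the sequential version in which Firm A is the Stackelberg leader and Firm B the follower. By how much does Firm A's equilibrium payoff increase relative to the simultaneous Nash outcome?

Solve by backward induction (Firm A leads).
- Low: Firm B compares 4, 2, 5, 2, 0 and picks Tier3; Firm A would get 2.
- Mid: Firm B compares 6, 7, 6, 7, 9 and picks Tier5; Firm A would get 7.
- High: Firm B compares 3, 1, 9, 8, 5 and picks Tier3; Firm A would get 5.
Among 2, 7, 5, the best is 7 at Mid. Subgame-perfect outcome: (Mid, Tier5) with payoffs (7, 9).
Now find the simultaneous Nash equilibrium.
Firm A's best replies: Tier1→Mid; Tier2→High; Tier3→High; Tier4→High; Tier5→High.
Firm B's best replies: Low→Tier3; Mid→Tier5; High→Tier3.
The unique mutual best reply is (High, Tier3), giving (5, 9).
Firm A's commitment gain: 7 − 5 = 2.

2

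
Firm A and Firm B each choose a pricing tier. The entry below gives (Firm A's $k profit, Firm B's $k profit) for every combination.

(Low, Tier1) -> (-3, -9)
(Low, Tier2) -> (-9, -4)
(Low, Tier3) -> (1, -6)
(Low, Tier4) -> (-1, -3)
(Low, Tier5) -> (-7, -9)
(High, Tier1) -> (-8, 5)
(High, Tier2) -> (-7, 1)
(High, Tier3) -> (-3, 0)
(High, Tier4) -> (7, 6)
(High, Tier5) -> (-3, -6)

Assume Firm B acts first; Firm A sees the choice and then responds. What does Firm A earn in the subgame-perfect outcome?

Work backward from Firm A's decision.
- Tier1: Firm A compares -3, -8 and picks Low; Firm B would get -9.
- Tier2: Firm A compares -9, -7 and picks High; Firm B would get 1.
- Tier3: Firm A compares 1, -3 and picks Low; Firm B would get -6.
- Tier4: Firm A compares -1, 7 and picks High; Firm B would get 6.
- Tier5: Firm A compares -7, -3 and picks High; Firm B would get -6.
Maximizing over -9, 1, -6, 6, -6, Firm B chooses Tier4. Subgame-perfect outcome: (High, Tier4) with payoffs (7, 6).

7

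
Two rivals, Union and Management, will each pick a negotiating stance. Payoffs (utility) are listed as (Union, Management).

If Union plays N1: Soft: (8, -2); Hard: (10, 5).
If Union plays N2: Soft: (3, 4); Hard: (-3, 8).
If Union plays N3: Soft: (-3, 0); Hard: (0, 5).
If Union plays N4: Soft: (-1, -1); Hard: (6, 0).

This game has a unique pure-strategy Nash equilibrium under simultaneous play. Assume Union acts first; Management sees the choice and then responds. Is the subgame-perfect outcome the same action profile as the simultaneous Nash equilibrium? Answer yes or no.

Solve by backward induction (Union leads).
- N1: Management compares -2, 5 and picks Hard; Union would get 10.
- N2: Management compares 4, 8 and picks Hard; Union would get -3.
- N3: Management compares 0, 5 and picks Hard; Union would get 0.
- N4: Management compares -1, 0 and picks Hard; Union would get 6.
Maximizing over 10, -3, 0, 6, Union chooses N1. Subgame-perfect outcome: (N1, Hard) with payoffs (10, 5).
For the simultaneous game, intersect best replies.
Union's best replies: Soft→N1; Hard→N1.
Management's best replies: N1→Hard; N2→Hard; N3→Hard; N4→Hard.
The unique mutual best reply is (N1, Hard), giving (10, 5).
Sequential outcome (N1, Hard) coincides with the Nash profile (N1, Hard).

yes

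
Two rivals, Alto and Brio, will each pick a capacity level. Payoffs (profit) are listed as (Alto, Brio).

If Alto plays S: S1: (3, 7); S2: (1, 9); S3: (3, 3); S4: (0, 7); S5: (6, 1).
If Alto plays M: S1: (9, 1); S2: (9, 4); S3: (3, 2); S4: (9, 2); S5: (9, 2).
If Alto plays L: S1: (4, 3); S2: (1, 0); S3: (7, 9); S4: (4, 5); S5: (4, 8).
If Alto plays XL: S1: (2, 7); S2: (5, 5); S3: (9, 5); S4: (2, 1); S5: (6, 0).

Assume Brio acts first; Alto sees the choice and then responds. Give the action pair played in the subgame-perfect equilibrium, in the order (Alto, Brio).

(XL, S3)

Alto best-responds to each possible Brio move:
- S1: BR = M, leader payoff 1.
- S2: BR = M, leader payoff 4.
- S3: BR = XL, leader payoff 5.
- S4: BR = M, leader payoff 2.
- S5: BR = M, leader payoff 2.
Brio's induced payoffs are 1, 4, 5, 2, 2, so Brio commits to S3. Subgame-perfect outcome: (XL, S3) with payoffs (9, 5).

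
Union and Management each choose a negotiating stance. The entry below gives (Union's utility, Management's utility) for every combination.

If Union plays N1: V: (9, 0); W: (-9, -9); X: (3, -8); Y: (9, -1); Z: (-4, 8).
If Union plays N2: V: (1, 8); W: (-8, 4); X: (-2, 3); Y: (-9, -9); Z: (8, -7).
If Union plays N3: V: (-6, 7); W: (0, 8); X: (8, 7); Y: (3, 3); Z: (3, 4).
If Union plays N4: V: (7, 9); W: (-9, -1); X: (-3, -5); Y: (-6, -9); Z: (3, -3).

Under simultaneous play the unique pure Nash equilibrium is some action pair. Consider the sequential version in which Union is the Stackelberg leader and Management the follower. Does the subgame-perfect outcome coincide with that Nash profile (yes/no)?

no

Management best-responds to each possible Union move:
- N1: BR = Z, leader payoff -4.
- N2: BR = V, leader payoff 1.
- N3: BR = W, leader payoff 0.
- N4: BR = V, leader payoff 7.
Among -4, 1, 0, 7, the best is 7 at N4. Subgame-perfect outcome: (N4, V) with payoffs (7, 9).
For the simultaneous game, intersect best replies.
Union's best replies: V→N1; W→N3; X→N3; Y→N1; Z→N2.
Management's best replies: N1→Z; N2→V; N3→W; N4→V.
The unique mutual best reply is (N3, W), giving (0, 8).
Sequential outcome (N4, V) differs from the Nash profile (N3, W).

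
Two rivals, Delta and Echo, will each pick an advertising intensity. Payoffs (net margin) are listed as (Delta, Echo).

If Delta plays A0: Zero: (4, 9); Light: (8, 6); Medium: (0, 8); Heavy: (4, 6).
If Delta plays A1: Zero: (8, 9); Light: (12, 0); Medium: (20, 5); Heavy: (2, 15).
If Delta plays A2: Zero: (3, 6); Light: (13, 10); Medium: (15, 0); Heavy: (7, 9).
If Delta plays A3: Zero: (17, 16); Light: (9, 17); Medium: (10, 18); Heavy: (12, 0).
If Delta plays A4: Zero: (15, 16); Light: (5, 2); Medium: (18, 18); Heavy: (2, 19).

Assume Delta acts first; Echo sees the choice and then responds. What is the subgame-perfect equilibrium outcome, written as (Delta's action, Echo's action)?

Work backward from Echo's decision.
- A0: BR = Zero, leader payoff 4.
- A1: BR = Heavy, leader payoff 2.
- A2: BR = Light, leader payoff 13.
- A3: BR = Medium, leader payoff 10.
- A4: BR = Heavy, leader payoff 2.
Among 4, 2, 13, 10, 2, the best is 13 at A2. Subgame-perfect outcome: (A2, Light) with payoffs (13, 10).

(A2, Light)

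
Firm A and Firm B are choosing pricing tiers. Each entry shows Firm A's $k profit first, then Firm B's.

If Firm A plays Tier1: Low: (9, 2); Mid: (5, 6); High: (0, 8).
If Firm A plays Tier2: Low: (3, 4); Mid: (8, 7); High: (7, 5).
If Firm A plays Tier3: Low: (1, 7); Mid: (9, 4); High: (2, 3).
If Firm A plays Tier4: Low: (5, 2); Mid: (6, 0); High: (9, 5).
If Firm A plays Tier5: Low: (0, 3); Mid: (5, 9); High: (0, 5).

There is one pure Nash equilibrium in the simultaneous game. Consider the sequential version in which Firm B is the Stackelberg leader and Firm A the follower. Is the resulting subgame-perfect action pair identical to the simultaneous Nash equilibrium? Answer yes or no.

Solve by backward induction (Firm B leads).
- Low → Firm A plays Tier1 (best of 9, 3, 1, 5, 0); Firm B gets 2.
- Mid → Firm A plays Tier3 (best of 5, 8, 9, 6, 5); Firm B gets 4.
- High → Firm A plays Tier4 (best of 0, 7, 2, 9, 0); Firm B gets 5.
Maximizing over 2, 4, 5, Firm B chooses High. Subgame-perfect outcome: (Tier4, High) with payoffs (9, 5).
Under simultaneous play:
Firm A's best replies: Low→Tier1; Mid→Tier3; High→Tier4.
Firm B's best replies: Tier1→High; Tier2→Mid; Tier3→Low; Tier4→High; Tier5→Mid.
Only (Tier4, High) has each player best-responding; Nash payoffs (9, 5).
Sequential outcome (Tier4, High) coincides with the Nash profile (Tier4, High).

yes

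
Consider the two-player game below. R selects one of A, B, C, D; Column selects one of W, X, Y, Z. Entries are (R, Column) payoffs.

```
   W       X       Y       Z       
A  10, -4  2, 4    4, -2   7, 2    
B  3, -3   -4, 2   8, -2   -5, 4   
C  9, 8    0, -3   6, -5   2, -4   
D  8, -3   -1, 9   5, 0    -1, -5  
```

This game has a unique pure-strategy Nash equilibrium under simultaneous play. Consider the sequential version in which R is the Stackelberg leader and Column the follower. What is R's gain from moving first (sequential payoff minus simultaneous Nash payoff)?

Work backward from Column's decision.
- A: Column compares -4, 4, -2, 2 and picks X; R would get 2.
- B: Column compares -3, 2, -2, 4 and picks Z; R would get -5.
- C: Column compares 8, -3, -5, -4 and picks W; R would get 9.
- D: Column compares -3, 9, 0, -5 and picks X; R would get -1.
R's induced payoffs are 2, -5, 9, -1, so R commits to C. Subgame-perfect outcome: (C, W) with payoffs (9, 8).
For the simultaneous game, intersect best replies.
R's best replies: W→A; X→A; Y→B; Z→A.
Column's best replies: A→X; B→Z; C→W; D→X.
The unique mutual best reply is (A, X), giving (2, 4).
R's commitment gain: 9 − 2 = 7.

7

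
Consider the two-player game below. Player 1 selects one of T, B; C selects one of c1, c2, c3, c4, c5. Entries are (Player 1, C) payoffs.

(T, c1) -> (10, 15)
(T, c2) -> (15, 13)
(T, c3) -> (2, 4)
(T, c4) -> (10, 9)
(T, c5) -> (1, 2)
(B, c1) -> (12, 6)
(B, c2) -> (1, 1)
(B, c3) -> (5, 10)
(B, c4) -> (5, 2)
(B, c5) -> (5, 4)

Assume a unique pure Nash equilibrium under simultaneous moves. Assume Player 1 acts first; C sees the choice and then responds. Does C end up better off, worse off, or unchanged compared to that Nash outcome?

better off

C best-responds to each possible Player 1 move:
- T: BR = c1, leader payoff 10.
- B: BR = c3, leader payoff 5.
Player 1's induced payoffs are 10, 5, so Player 1 commits to T. Subgame-perfect outcome: (T, c1) with payoffs (10, 15).
Under simultaneous play:
Player 1's best replies: c1→B; c2→T; c3→B; c4→T; c5→B.
C's best replies: T→c1; B→c3.
Only (B, c3) has each player best-responding; Nash payoffs (5, 10).
C earns 15 sequentially versus 10 at the Nash outcome: better off.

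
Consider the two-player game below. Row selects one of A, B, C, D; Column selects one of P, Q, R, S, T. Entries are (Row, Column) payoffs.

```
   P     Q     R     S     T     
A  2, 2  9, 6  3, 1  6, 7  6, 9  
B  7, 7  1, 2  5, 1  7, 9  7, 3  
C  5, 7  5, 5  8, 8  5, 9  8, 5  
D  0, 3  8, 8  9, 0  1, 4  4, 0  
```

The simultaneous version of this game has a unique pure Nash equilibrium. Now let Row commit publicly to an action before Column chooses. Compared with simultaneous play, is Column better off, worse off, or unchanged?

worse off

Solve by backward induction (Row leads).
- A → Column plays T (best of 2, 6, 1, 7, 9); Row gets 6.
- B → Column plays S (best of 7, 2, 1, 9, 3); Row gets 7.
- C → Column plays S (best of 7, 5, 8, 9, 5); Row gets 5.
- D → Column plays Q (best of 3, 8, 0, 4, 0); Row gets 8.
Maximizing over 6, 7, 5, 8, Row chooses D. Subgame-perfect outcome: (D, Q) with payoffs (8, 8).
Under simultaneous play:
Row's best replies: P→B; Q→A; R→D; S→B; T→C.
Column's best replies: A→T; B→S; C→S; D→Q.
The unique mutual best reply is (B, S), giving (7, 9).
Column earns 8 sequentially versus 9 at the Nash outcome: worse off.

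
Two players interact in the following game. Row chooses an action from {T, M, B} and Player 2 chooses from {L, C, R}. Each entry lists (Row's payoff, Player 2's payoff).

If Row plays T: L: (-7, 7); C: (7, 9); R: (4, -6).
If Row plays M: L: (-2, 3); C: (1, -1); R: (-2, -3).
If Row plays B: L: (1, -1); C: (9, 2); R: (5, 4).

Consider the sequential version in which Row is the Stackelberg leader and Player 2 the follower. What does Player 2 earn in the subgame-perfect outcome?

Backward induction with Row moving first.
- T: BR = C, leader payoff 7.
- M: BR = L, leader payoff -2.
- B: BR = R, leader payoff 5.
Maximizing over 7, -2, 5, Row chooses T. Subgame-perfect outcome: (T, C) with payoffs (7, 9).

9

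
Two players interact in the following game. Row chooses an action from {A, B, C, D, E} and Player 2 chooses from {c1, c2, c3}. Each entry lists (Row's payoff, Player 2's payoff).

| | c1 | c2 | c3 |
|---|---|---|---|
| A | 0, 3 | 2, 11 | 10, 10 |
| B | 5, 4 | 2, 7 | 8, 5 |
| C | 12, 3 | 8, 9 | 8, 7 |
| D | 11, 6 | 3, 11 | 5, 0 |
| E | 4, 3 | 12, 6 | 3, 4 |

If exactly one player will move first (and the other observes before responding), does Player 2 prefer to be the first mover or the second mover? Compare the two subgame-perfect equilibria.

If Row leads: Player 2's best replies are A→c2, B→c2, C→c2, D→c2, E→c2; Row's induced payoffs 2, 2, 8, 3, 12; outcome (E, c2), payoffs (12, 6).
If Player 2 leads: Row's best replies are c1→C, c2→E, c3→A; Player 2's induced payoffs 3, 6, 10; outcome (A, c3), payoffs (10, 10).
Player 2 gets 10 moving first and 6 moving second, so Player 2 prefers to move first.

first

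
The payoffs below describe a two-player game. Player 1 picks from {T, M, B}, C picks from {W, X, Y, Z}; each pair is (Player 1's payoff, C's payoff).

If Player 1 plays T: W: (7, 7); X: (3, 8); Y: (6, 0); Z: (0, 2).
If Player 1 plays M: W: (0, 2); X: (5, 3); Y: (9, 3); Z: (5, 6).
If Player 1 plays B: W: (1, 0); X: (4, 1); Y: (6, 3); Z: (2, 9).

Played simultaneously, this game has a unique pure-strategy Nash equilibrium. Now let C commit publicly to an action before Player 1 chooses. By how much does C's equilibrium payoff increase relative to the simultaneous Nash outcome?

1

Backward induction with C moving first.
- W: Player 1 compares 7, 0, 1 and picks T; C would get 7.
- X: Player 1 compares 3, 5, 4 and picks M; C would get 3.
- Y: Player 1 compares 6, 9, 6 and picks M; C would get 3.
- Z: Player 1 compares 0, 5, 2 and picks M; C would get 6.
C's induced payoffs are 7, 3, 3, 6, so C commits to W. Subgame-perfect outcome: (T, W) with payoffs (7, 7).
Under simultaneous play:
Player 1's best replies: W→T; X→M; Y→M; Z→M.
C's best replies: T→X; M→Z; B→Z.
Only (M, Z) has each player best-responding; Nash payoffs (5, 6).
C's commitment gain: 7 − 6 = 1.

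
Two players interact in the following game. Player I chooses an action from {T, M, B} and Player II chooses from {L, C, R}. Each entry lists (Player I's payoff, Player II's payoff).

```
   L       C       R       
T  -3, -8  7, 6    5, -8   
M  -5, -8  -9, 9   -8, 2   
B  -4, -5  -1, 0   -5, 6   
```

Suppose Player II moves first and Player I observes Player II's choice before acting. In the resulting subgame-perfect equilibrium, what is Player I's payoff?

7

Work backward from Player I's decision.
- L → Player I plays T (best of -3, -5, -4); Player II gets -8.
- C → Player I plays T (best of 7, -9, -1); Player II gets 6.
- R → Player I plays T (best of 5, -8, -5); Player II gets -8.
Among -8, 6, -8, the best is 6 at C. Subgame-perfect outcome: (T, C) with payoffs (7, 6).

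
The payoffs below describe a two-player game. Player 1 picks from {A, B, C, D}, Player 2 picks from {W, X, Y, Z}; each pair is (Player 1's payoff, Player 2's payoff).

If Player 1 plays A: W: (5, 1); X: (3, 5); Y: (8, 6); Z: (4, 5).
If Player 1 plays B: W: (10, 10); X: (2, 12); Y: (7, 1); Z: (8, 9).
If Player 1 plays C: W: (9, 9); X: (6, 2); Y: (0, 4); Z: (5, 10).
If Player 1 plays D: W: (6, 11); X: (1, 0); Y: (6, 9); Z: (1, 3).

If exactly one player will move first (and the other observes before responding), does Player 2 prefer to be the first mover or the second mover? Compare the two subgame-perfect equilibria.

If Player 1 leads: Player 2's best replies are A→Y, B→X, C→Z, D→W; Player 1's induced payoffs 8, 2, 5, 6; outcome (A, Y), payoffs (8, 6).
If Player 2 leads: Player 1's best replies are W→B, X→C, Y→A, Z→B; Player 2's induced payoffs 10, 2, 6, 9; outcome (B, W), payoffs (10, 10).
Player 2 gets 10 moving first and 6 moving second, so Player 2 prefers to move first.

first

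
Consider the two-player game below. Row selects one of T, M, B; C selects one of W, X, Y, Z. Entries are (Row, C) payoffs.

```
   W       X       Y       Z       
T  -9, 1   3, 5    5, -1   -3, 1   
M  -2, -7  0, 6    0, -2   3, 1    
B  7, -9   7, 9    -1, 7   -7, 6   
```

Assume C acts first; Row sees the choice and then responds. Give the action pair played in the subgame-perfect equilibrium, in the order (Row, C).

(B, X)

Solve by backward induction (C leads).
- W: BR = B, leader payoff -9.
- X: BR = B, leader payoff 9.
- Y: BR = T, leader payoff -1.
- Z: BR = M, leader payoff 1.
Maximizing over -9, 9, -1, 1, C chooses X. Subgame-perfect outcome: (B, X) with payoffs (7, 9).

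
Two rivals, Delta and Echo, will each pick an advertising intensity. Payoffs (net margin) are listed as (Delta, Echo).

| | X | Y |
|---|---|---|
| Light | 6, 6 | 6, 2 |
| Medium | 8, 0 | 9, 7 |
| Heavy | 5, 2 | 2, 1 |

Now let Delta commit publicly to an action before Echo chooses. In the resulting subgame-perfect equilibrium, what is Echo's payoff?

Solve by backward induction (Delta leads).
- Light: BR = X, leader payoff 6.
- Medium: BR = Y, leader payoff 9.
- Heavy: BR = X, leader payoff 5.
Delta's induced payoffs are 6, 9, 5, so Delta commits to Medium. Subgame-perfect outcome: (Medium, Y) with payoffs (9, 7).

7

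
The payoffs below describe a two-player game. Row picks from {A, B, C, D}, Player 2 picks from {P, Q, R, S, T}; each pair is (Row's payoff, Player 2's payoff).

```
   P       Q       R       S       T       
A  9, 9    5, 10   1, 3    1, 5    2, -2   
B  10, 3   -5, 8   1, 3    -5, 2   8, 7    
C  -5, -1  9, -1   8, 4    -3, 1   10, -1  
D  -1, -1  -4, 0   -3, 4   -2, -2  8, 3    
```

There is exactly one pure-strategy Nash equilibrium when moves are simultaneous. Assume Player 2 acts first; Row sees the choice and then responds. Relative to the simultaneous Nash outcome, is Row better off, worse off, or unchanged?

Solve by backward induction (Player 2 leads).
- P: Row compares 9, 10, -5, -1 and picks B; Player 2 would get 3.
- Q: Row compares 5, -5, 9, -4 and picks C; Player 2 would get -1.
- R: Row compares 1, 1, 8, -3 and picks C; Player 2 would get 4.
- S: Row compares 1, -5, -3, -2 and picks A; Player 2 would get 5.
- T: Row compares 2, 8, 10, 8 and picks C; Player 2 would get -1.
Maximizing over 3, -1, 4, 5, -1, Player 2 chooses S. Subgame-perfect outcome: (A, S) with payoffs (1, 5).
For the simultaneous game, intersect best replies.
Row's best replies: P→B; Q→C; R→C; S→A; T→C.
Player 2's best replies: A→Q; B→Q; C→R; D→R.
Only (C, R) has each player best-responding; Nash payoffs (8, 4).
Row earns 1 sequentially versus 8 at the Nash outcome: worse off.

worse off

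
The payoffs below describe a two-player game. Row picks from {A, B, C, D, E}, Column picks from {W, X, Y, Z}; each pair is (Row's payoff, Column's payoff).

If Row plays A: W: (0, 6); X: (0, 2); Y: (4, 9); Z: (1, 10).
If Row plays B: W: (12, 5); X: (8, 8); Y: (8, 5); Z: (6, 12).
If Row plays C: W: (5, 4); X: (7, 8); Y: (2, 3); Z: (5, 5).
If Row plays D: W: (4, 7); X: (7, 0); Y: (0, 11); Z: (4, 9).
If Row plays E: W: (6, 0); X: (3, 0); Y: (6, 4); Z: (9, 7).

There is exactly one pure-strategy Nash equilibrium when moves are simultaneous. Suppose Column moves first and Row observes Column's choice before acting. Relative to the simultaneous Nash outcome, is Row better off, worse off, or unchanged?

Work backward from Row's decision.
- W: Row compares 0, 12, 5, 4, 6 and picks B; Column would get 5.
- X: Row compares 0, 8, 7, 7, 3 and picks B; Column would get 8.
- Y: Row compares 4, 8, 2, 0, 6 and picks B; Column would get 5.
- Z: Row compares 1, 6, 5, 4, 9 and picks E; Column would get 7.
Maximizing over 5, 8, 5, 7, Column chooses X. Subgame-perfect outcome: (B, X) with payoffs (8, 8).
Now find the simultaneous Nash equilibrium.
Row's best replies: W→B; X→B; Y→B; Z→E.
Column's best replies: A→Z; B→Z; C→X; D→Y; E→Z.
Only (E, Z) has each player best-responding; Nash payoffs (9, 7).
Row earns 8 sequentially versus 9 at the Nash outcome: worse off.

worse off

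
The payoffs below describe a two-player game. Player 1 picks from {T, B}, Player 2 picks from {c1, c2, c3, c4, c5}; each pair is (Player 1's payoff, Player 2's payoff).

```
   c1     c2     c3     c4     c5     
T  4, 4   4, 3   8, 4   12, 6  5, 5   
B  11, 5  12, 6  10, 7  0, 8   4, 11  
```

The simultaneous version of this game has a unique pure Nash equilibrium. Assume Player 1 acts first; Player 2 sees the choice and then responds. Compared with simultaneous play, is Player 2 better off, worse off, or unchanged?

unchanged

Solve by backward induction (Player 1 leads).
- T: BR = c4, leader payoff 12.
- B: BR = c5, leader payoff 4.
Among 12, 4, the best is 12 at T. Subgame-perfect outcome: (T, c4) with payoffs (12, 6).
For the simultaneous game, intersect best replies.
Player 1's best replies: c1→B; c2→B; c3→B; c4→T; c5→T.
Player 2's best replies: T→c4; B→c5.
The unique mutual best reply is (T, c4), giving (12, 6).
Player 2 earns 6 sequentially versus 6 at the Nash outcome: unchanged.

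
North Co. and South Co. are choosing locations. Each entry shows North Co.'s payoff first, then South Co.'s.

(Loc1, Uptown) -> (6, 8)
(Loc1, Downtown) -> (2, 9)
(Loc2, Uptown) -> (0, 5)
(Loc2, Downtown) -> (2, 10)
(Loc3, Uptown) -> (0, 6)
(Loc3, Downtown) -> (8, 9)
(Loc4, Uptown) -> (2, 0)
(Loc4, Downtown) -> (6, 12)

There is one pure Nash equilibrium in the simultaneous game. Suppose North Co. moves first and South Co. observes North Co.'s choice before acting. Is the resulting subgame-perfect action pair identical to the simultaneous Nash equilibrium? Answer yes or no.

yes

Solve by backward induction (North Co. leads).
- Loc1 → South Co. plays Downtown (best of 8, 9); North Co. gets 2.
- Loc2 → South Co. plays Downtown (best of 5, 10); North Co. gets 2.
- Loc3 → South Co. plays Downtown (best of 6, 9); North Co. gets 8.
- Loc4 → South Co. plays Downtown (best of 0, 12); North Co. gets 6.
Maximizing over 2, 2, 8, 6, North Co. chooses Loc3. Subgame-perfect outcome: (Loc3, Downtown) with payoffs (8, 9).
Now find the simultaneous Nash equilibrium.
North Co.'s best replies: Uptown→Loc1; Downtown→Loc3.
South Co.'s best replies: Loc1→Downtown; Loc2→Downtown; Loc3→Downtown; Loc4→Downtown.
The unique mutual best reply is (Loc3, Downtown), giving (8, 9).
Sequential outcome (Loc3, Downtown) coincides with the Nash profile (Loc3, Downtown).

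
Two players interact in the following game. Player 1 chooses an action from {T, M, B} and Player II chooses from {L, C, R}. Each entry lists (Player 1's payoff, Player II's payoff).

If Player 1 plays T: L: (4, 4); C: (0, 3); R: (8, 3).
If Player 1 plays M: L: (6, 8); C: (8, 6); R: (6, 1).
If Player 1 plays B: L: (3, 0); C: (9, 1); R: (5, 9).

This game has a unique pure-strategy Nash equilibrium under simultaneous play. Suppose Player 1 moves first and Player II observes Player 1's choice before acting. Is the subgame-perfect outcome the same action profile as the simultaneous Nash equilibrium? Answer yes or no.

Backward induction with Player 1 moving first.
- T: Player II compares 4, 3, 3 and picks L; Player 1 would get 4.
- M: Player II compares 8, 6, 1 and picks L; Player 1 would get 6.
- B: Player II compares 0, 1, 9 and picks R; Player 1 would get 5.
Player 1's induced payoffs are 4, 6, 5, so Player 1 commits to M. Subgame-perfect outcome: (M, L) with payoffs (6, 8).
For the simultaneous game, intersect best replies.
Player 1's best replies: L→M; C→B; R→T.
Player II's best replies: T→L; M→L; B→R.
Only (M, L) has each player best-responding; Nash payoffs (6, 8).
Sequential outcome (M, L) coincides with the Nash profile (M, L).

yes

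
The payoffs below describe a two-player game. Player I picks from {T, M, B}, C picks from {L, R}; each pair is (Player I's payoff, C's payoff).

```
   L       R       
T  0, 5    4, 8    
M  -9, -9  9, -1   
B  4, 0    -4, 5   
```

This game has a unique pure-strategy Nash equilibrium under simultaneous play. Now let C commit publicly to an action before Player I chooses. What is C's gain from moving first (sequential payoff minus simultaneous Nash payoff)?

Work backward from Player I's decision.
- L: BR = B, leader payoff 0.
- R: BR = M, leader payoff -1.
C's induced payoffs are 0, -1, so C commits to L. Subgame-perfect outcome: (B, L) with payoffs (4, 0).
Now find the simultaneous Nash equilibrium.
Player I's best replies: L→B; R→M.
C's best replies: T→R; M→R; B→R.
The unique mutual best reply is (M, R), giving (9, -1).
C's commitment gain: 0 − -1 = 1.

1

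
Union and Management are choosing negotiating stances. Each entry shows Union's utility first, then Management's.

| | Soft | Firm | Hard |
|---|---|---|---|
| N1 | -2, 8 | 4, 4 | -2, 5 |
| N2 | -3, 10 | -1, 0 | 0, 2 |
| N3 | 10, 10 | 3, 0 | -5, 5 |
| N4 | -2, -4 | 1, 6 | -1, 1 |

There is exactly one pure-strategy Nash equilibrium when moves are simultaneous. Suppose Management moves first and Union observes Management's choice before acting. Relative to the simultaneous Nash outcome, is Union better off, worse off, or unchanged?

unchanged

Work backward from Union's decision.
- Soft: BR = N3, leader payoff 10.
- Firm: BR = N1, leader payoff 4.
- Hard: BR = N2, leader payoff 2.
Management's induced payoffs are 10, 4, 2, so Management commits to Soft. Subgame-perfect outcome: (N3, Soft) with payoffs (10, 10).
Now find the simultaneous Nash equilibrium.
Union's best replies: Soft→N3; Firm→N1; Hard→N2.
Management's best replies: N1→Soft; N2→Soft; N3→Soft; N4→Firm.
The unique mutual best reply is (N3, Soft), giving (10, 10).
Union earns 10 sequentially versus 10 at the Nash outcome: unchanged.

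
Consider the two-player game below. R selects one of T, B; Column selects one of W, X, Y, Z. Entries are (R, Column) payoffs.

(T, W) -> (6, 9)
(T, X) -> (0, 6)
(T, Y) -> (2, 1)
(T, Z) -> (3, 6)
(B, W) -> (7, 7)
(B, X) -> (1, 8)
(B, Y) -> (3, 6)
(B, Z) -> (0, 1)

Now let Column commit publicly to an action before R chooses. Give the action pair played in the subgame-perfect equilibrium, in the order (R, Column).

(B, X)

R best-responds to each possible Column move:
- W: R compares 6, 7 and picks B; Column would get 7.
- X: R compares 0, 1 and picks B; Column would get 8.
- Y: R compares 2, 3 and picks B; Column would get 6.
- Z: R compares 3, 0 and picks T; Column would get 6.
Maximizing over 7, 8, 6, 6, Column chooses X. Subgame-perfect outcome: (B, X) with payoffs (1, 8).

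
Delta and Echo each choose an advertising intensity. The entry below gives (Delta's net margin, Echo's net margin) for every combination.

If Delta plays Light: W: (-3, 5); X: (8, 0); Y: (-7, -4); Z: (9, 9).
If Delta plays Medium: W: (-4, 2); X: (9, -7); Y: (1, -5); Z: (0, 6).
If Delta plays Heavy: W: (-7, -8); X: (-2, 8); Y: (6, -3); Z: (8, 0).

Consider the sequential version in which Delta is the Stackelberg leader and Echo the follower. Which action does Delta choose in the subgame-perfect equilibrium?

Work backward from Echo's decision.
- Light: Echo compares 5, 0, -4, 9 and picks Z; Delta would get 9.
- Medium: Echo compares 2, -7, -5, 6 and picks Z; Delta would get 0.
- Heavy: Echo compares -8, 8, -3, 0 and picks X; Delta would get -2.
Delta's induced payoffs are 9, 0, -2, so Delta commits to Light. Subgame-perfect outcome: (Light, Z) with payoffs (9, 9).

Light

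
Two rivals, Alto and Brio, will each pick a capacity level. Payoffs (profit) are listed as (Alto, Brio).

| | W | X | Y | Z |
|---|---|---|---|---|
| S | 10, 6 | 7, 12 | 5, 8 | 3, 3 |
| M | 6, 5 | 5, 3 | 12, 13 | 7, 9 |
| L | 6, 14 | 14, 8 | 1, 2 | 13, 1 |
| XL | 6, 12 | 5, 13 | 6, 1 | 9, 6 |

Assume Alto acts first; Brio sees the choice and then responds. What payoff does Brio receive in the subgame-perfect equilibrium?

13

Solve by backward induction (Alto leads).
- S: BR = X, leader payoff 7.
- M: BR = Y, leader payoff 12.
- L: BR = W, leader payoff 6.
- XL: BR = X, leader payoff 5.
Alto's induced payoffs are 7, 12, 6, 5, so Alto commits to M. Subgame-perfect outcome: (M, Y) with payoffs (12, 13).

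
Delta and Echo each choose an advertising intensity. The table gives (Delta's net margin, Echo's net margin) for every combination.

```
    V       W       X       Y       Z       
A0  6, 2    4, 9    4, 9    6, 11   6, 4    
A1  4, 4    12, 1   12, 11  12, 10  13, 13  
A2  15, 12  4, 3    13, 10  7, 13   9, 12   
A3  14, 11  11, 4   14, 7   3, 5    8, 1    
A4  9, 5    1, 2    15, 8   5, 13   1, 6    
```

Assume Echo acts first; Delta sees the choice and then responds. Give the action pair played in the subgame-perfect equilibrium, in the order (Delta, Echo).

Work backward from Delta's decision.
- V → Delta plays A2 (best of 6, 4, 15, 14, 9); Echo gets 12.
- W → Delta plays A1 (best of 4, 12, 4, 11, 1); Echo gets 1.
- X → Delta plays A4 (best of 4, 12, 13, 14, 15); Echo gets 8.
- Y → Delta plays A1 (best of 6, 12, 7, 3, 5); Echo gets 10.
- Z → Delta plays A1 (best of 6, 13, 9, 8, 1); Echo gets 13.
Echo's induced payoffs are 12, 1, 8, 10, 13, so Echo commits to Z. Subgame-perfect outcome: (A1, Z) with payoffs (13, 13).

(A1, Z)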